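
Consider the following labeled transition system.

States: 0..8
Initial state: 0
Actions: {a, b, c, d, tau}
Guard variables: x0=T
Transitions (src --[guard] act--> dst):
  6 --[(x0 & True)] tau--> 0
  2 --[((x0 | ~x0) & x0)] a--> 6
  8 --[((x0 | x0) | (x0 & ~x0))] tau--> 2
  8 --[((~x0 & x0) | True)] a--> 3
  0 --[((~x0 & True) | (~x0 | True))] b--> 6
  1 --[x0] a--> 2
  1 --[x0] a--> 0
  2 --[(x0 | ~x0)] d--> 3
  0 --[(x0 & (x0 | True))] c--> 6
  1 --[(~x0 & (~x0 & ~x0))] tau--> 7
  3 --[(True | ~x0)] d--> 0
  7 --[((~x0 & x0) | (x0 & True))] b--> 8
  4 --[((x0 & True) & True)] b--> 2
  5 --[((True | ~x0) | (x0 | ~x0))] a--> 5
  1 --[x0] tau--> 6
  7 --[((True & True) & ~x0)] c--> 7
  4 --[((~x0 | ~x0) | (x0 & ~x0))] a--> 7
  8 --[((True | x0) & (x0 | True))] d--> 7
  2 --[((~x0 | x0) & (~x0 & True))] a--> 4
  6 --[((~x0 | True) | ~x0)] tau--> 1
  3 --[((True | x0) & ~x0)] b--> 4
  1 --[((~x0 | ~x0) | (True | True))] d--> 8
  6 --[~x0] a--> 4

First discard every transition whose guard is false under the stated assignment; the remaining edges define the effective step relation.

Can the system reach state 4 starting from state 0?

Answer: UNREACHABLE

Analysis:
Guard filter leaves 17 enabled edge(s).
L0 = {0}
L1 = {6}  now seen {0,6}
L2 = {1}  now seen {0,1,6}
L3 = {2,8}  now seen {0,1,2,6,8}
L4 = {3,7}  now seen {0,1,2,3,6,7,8}
R = {0,1,2,3,6,7,8}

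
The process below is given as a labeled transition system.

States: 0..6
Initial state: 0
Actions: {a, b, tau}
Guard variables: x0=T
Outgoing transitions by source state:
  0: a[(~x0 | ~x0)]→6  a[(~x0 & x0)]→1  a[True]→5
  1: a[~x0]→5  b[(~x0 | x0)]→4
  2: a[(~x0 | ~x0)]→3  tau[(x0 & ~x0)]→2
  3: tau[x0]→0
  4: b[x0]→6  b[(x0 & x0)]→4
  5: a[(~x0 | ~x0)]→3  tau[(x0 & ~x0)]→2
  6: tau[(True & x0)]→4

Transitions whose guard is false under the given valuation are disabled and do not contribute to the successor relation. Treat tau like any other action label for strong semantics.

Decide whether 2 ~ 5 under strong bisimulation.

Bisimulation quotient by refinement:
  π0 = {{0,1,2,3,4,5,6}}
  π1 = {{0},{1,4},{2,5},{3,6}}
  π2 = {{0},{1},{2,5},{3},{4},{6}}
6 equivalence class(es) (converged in 3)
[2]={2,5}  [5]={2,5}

Answer: BISIMILAR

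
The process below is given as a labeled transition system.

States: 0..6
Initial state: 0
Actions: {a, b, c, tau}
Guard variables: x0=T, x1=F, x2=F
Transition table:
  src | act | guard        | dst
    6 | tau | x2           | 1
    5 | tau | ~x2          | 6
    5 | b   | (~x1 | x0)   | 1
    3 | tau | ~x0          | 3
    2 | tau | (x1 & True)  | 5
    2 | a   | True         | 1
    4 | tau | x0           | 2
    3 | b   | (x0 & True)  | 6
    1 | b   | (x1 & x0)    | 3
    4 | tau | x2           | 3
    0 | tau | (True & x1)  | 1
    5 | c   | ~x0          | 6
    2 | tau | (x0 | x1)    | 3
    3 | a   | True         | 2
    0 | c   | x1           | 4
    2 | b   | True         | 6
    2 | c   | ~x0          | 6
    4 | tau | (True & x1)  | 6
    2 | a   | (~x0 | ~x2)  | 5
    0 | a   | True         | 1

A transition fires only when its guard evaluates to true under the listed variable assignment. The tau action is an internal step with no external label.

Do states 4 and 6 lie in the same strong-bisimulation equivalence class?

Answer: NOT BISIMILAR

Trace:
Compute ~ classes (split until stable):
  P[0] = {{0,1,2,3,4,5,6}}
  P[1] = {{0},{1,6},{2},{3},{4},{5}}
6 equivalence class(es) (converged in 2)
4∈{4}, 6∈{1,6}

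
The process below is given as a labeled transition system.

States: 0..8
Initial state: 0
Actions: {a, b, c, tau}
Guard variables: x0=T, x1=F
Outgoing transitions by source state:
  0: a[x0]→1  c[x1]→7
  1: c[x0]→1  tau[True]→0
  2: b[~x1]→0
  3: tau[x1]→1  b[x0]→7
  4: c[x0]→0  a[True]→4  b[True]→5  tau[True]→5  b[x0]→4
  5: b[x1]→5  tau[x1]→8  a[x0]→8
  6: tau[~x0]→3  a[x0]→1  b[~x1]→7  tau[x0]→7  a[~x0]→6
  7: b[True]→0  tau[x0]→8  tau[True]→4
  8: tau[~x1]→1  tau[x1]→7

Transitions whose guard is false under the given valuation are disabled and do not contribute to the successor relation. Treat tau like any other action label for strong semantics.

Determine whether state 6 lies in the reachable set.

Answer: UNREACHABLE

Analysis:
Guard filter leaves 18 enabled edge(s).
L0 = {0}
L1 = {1}  total {0,1}
R = {0,1}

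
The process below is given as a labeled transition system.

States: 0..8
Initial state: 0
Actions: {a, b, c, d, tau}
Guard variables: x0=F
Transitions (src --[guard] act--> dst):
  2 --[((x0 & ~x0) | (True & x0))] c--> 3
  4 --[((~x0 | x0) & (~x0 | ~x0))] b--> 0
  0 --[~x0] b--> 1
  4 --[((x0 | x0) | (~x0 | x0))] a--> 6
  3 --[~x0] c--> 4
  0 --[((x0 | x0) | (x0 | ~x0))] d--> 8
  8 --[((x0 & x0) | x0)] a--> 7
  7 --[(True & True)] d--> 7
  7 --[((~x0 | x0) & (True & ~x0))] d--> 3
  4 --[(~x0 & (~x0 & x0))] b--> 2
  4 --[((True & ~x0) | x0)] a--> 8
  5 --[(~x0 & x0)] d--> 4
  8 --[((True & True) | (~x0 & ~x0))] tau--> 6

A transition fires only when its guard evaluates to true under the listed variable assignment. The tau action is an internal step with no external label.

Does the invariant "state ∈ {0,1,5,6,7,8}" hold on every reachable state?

Allowed set {0,1,5,6,7,8}
R = {0,1,6,8}
  0: safe
  1: safe
  6: safe
  8: safe

Answer: INVARIANT HOLDS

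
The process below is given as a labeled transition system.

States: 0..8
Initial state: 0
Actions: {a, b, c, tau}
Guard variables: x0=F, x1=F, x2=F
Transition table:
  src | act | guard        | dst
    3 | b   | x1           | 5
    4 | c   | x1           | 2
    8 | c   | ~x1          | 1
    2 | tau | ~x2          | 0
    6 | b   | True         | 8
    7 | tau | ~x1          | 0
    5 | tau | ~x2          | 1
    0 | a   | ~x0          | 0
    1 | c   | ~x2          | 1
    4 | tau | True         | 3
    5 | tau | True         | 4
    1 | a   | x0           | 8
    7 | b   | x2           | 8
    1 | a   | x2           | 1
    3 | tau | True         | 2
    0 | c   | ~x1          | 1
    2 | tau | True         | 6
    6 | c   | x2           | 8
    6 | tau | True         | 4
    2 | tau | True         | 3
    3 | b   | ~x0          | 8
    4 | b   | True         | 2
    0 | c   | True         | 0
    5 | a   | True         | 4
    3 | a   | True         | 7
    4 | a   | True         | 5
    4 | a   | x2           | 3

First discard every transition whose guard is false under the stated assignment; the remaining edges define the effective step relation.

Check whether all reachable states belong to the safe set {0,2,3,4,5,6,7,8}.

Answer: INVARIANT VIOLATED at state 1

Working:
Inv-set: {0,2,3,4,5,6,7,8}
Reach set: {0,1}
  0: ✓
  1: outside
witness against invariant: c → 1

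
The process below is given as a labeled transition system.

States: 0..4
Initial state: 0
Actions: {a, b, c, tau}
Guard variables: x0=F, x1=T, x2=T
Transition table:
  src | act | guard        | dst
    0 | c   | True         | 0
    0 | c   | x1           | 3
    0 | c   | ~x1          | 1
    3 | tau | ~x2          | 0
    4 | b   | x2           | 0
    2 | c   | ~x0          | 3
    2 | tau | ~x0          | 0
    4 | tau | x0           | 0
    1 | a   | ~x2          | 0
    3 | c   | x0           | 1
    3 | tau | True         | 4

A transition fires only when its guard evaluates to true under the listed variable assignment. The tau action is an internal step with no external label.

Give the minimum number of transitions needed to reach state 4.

Answer: 2

Analysis:
BFS to 4:
  Layer 0: {0}
  Layer 1: {3}
  Layer 2: {4}
first hit 4 at d=2 via c·tau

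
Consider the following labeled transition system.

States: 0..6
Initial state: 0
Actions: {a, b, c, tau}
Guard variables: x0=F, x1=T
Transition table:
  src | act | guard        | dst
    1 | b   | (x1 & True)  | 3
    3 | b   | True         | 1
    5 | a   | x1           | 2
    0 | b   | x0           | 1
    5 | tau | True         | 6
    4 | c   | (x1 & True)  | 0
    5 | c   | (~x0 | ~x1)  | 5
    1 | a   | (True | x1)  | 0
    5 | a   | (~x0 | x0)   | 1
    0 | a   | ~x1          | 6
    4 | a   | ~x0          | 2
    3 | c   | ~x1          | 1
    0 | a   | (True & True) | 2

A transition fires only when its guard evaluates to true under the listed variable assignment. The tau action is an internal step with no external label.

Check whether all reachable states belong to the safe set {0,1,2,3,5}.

Answer: INVARIANT HOLDS

Working:
Inv-set: {0,1,2,3,5}
Reachable = {0,2}
  0: ✓
  2: ✓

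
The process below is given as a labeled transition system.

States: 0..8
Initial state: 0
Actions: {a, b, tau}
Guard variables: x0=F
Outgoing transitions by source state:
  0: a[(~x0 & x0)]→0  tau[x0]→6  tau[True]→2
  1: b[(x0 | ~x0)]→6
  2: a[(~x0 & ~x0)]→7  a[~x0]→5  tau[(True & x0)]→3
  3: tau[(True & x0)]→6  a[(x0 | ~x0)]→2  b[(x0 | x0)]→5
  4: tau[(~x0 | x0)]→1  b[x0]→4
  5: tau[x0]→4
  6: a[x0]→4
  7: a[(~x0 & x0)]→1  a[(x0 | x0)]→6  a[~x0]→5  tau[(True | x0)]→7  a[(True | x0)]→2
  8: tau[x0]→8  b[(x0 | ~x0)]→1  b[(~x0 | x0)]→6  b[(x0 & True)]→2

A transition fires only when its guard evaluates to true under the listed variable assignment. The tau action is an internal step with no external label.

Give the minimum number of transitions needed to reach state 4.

Answer: UNREACHABLE

Trace:
BFS to 4:
  Layer 0: {0}
  Layer 1: {2}
  Layer 2: {5,7}
4 never appears.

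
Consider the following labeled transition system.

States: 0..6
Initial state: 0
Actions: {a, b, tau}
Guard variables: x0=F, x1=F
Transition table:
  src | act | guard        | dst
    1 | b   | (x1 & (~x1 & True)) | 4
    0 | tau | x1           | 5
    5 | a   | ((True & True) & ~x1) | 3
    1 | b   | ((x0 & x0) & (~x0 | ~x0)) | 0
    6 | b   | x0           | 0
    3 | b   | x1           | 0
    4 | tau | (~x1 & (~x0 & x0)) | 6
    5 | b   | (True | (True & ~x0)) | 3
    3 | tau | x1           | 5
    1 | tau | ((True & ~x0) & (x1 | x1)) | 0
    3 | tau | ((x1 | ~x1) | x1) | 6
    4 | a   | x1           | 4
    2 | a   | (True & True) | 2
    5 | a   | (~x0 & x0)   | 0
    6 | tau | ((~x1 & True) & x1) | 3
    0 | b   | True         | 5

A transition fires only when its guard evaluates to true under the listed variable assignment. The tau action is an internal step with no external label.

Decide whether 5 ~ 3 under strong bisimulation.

Answer: NOT BISIMILAR

Analysis:
Refine partition for ~:
  P[0] = {{0,1,2,3,4,5,6}}
  P[1] = {{0},{1,4,6},{2},{3},{5}}
Fixed point at round 2; 5 class(es).
[5]={5}  [3]={3}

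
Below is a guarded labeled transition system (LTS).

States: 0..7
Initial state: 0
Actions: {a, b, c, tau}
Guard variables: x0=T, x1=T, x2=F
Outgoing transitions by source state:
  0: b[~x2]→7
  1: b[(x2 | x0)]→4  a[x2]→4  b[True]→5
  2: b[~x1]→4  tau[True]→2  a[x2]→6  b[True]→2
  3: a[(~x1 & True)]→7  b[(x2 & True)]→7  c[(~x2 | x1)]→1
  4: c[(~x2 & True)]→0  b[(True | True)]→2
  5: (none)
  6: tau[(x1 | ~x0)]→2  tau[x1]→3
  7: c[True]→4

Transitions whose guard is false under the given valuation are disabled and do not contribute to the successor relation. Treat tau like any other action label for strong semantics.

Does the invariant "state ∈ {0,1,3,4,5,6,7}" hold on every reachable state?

Answer: INVARIANT VIOLATED at state 2

Trace:
Inv-set: {0,1,3,4,5,6,7}
Reachable = {0,2,4,7}
  0: ✓
  2: ✗ unsafe
  4: ✓
  7: ✓
witness against invariant: b·c·b → 2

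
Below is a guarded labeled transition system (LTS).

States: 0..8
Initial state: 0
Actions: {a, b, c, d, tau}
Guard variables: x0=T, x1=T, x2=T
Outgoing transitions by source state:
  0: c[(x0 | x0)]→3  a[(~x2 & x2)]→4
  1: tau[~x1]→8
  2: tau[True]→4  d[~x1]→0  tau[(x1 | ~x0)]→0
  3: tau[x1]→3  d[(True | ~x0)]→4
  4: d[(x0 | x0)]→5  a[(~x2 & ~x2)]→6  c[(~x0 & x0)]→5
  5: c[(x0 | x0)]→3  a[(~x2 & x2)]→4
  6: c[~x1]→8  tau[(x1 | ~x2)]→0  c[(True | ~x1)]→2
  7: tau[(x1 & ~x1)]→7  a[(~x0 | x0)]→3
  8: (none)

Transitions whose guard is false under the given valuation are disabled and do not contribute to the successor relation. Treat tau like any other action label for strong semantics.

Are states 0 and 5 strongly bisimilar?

Answer: BISIMILAR

Working:
Refine partition for ~:
  P[0] = {{0,1,2,3,4,5,6,7,8}}
  P[1] = {{0,5},{1,8},{2},{3},{4},{6},{7}}
7 equivalence class(es) (converged in 2)
[0]={0,5}  [5]={0,5}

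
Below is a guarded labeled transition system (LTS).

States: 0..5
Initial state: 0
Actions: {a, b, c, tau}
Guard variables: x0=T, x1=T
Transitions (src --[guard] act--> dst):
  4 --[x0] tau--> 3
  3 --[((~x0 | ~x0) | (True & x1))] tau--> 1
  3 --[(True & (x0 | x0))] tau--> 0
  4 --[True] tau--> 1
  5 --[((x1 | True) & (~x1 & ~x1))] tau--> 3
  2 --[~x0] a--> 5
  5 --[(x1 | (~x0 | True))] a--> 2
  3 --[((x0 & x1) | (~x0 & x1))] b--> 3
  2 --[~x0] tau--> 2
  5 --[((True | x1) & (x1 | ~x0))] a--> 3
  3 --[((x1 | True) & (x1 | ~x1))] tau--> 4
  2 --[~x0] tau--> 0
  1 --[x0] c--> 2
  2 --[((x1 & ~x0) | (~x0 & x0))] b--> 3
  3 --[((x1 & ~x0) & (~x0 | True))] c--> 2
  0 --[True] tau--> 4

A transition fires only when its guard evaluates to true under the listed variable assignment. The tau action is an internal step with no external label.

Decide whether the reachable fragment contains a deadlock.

Answer: DEADLOCK at state 2

Working:
R = {0,1,2,3,4}
  0: tau→4  [1 out]
  1: c→2  [1 out]
  2: ∅  [no exit]
  3: b→3  tau→0  tau→1  tau→4  [4 out]
  4: tau→1  tau→3  [2 out]
Path to 2: tau·tau·c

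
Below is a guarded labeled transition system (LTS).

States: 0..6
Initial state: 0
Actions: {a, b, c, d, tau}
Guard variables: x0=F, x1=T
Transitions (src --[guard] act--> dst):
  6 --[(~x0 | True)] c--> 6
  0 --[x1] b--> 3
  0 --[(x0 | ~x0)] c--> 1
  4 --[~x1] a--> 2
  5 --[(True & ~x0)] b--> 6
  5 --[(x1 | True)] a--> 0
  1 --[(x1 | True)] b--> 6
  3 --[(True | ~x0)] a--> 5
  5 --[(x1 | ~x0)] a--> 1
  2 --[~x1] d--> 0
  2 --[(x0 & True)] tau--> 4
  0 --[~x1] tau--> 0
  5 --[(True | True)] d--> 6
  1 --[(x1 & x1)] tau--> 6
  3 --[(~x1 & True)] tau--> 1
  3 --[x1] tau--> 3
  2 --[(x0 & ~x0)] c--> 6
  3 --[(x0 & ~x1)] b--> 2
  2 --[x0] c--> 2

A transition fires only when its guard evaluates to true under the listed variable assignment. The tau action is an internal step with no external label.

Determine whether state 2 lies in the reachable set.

Guard filter leaves 11 enabled edge(s).
L0 = {0}
L1 = {1,3}  cumulative {0,1,3}
L2 = {5,6}  cumulative {0,1,3,5,6}
R = {0,1,3,5,6}

Answer: UNREACHABLE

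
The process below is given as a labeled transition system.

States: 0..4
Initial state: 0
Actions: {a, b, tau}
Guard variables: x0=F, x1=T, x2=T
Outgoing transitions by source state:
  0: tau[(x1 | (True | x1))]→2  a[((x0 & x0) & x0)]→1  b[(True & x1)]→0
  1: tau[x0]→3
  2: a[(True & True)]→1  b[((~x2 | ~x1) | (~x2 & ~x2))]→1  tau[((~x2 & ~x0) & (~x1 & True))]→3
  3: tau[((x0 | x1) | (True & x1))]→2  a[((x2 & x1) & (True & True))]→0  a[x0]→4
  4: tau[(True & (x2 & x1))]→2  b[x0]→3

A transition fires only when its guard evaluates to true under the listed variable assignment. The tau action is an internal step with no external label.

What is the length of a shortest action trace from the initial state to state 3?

Answer: UNREACHABLE

Trace:
BFS to 3:
  Layer 0: {0}
  Layer 1: {2}
  Layer 2: {1}
3 never appears.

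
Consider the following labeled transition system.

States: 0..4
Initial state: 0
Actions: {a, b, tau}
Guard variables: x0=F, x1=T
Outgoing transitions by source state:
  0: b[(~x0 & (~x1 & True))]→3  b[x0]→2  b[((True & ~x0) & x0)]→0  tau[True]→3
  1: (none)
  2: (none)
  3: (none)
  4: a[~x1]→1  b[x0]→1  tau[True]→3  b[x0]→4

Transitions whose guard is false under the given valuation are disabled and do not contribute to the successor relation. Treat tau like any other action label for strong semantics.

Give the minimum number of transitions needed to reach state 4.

Breadth-first toward 4:
  L0 = {0}
  L1 = {3}
4 never appears.

Answer: UNREACHABLE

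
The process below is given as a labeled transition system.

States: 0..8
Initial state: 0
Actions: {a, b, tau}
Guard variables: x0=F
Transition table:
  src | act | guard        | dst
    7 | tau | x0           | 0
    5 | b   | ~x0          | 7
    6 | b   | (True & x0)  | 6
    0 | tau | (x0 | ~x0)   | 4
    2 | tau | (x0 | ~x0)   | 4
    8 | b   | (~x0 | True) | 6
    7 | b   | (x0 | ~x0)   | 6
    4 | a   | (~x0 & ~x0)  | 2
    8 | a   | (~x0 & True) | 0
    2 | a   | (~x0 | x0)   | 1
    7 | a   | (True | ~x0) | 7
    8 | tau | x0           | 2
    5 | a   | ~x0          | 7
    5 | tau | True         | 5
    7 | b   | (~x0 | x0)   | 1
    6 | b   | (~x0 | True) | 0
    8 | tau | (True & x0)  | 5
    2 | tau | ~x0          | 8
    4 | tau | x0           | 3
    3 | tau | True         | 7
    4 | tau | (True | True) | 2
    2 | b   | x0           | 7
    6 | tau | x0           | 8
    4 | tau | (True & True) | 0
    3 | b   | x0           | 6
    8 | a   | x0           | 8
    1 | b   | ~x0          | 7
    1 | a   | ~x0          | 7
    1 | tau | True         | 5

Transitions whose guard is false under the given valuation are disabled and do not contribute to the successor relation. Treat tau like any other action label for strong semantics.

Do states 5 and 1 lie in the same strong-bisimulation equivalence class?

Refine partition for ~:
  P[0] = {{0,1,2,3,4,5,6,7,8}}
  P[1] = {{0,3},{1,5},{2,4},{6},{7,8}}
  P[2] = {{0},{1,5},{2},{3},{4},{6},{7},{8}}
Fixed point at round 3; 8 class(es).
5∈{1,5}, 1∈{1,5}

Answer: BISIMILAR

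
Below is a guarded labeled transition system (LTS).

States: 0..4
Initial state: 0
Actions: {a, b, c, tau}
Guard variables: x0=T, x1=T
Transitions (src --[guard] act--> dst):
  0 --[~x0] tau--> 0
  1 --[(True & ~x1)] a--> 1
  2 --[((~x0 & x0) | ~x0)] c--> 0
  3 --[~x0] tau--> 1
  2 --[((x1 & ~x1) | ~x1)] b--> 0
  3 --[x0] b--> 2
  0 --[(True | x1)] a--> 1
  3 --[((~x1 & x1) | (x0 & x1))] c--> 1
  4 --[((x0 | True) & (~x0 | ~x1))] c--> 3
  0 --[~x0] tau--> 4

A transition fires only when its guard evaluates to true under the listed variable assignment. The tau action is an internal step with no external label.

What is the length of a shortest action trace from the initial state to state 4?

Layered search for 4:
  Layer 0: {0}
  Layer 1: {1}
4 never appears.

Answer: UNREACHABLE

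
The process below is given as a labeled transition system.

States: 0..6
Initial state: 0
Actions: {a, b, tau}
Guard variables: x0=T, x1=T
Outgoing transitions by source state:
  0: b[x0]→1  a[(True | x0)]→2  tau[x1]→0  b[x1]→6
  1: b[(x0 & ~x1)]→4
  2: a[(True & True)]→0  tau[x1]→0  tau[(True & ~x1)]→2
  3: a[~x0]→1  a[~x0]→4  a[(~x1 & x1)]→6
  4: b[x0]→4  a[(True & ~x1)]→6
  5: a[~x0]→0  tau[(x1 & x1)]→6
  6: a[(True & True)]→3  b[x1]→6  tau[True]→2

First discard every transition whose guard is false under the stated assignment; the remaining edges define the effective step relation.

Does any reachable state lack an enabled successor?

Answer: DEADLOCK at state 1

Working:
Reachable = {0,1,2,3,6}
  0: a→2  b→1  b→6  tau→0  [4 exit(s)]
  1: ∅  [no exit]
  2: a→0  tau→0  [2 exit(s)]
  3: ∅  [no exit]
  6: a→3  b→6  tau→2  [3 exit(s)]
witness 1: b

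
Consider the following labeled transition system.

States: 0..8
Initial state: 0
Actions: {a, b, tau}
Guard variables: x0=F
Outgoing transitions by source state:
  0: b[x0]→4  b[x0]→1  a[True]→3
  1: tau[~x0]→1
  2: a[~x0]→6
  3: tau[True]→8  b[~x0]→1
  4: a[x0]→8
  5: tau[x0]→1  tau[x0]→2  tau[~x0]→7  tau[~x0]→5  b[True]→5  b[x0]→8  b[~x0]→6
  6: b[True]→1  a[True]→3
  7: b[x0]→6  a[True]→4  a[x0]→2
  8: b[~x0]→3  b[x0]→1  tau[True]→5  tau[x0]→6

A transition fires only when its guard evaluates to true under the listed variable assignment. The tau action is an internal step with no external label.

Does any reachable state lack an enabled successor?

Answer: DEADLOCK at state 4

Trace:
Reachable = {0,1,3,4,5,6,7,8}
  0: a→3  [1 exit(s)]
  1: tau→1  [1 exit(s)]
  3: b→1  tau→8  [2 exit(s)]
  4: ∅  [STUCK]
  5: b→5  b→6  tau→5  tau→7  [4 exit(s)]
  6: a→3  b→1  [2 exit(s)]
  7: a→4  [1 exit(s)]
  8: b→3  tau→5  [2 exit(s)]
Path to 4: a·tau·tau·tau·a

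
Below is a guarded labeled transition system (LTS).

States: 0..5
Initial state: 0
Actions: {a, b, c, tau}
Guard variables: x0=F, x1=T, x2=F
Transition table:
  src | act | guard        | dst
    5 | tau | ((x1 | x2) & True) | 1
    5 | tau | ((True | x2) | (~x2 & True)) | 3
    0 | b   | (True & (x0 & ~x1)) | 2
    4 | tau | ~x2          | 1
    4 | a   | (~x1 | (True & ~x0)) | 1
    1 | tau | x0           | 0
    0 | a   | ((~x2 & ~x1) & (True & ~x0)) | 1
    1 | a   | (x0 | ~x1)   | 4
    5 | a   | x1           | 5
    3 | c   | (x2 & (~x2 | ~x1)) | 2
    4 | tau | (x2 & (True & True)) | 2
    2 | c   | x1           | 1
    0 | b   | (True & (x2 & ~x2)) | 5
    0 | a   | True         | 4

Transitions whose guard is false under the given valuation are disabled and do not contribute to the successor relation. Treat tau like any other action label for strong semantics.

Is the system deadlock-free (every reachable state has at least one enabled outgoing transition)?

Answer: DEADLOCK at state 1

Trace:
Reachable = {0,1,4}
  0: a→4  [1 out]
  1: ∅  [no exit]
  4: a→1  tau→1  [2 out]
trace reaching 1: a·tau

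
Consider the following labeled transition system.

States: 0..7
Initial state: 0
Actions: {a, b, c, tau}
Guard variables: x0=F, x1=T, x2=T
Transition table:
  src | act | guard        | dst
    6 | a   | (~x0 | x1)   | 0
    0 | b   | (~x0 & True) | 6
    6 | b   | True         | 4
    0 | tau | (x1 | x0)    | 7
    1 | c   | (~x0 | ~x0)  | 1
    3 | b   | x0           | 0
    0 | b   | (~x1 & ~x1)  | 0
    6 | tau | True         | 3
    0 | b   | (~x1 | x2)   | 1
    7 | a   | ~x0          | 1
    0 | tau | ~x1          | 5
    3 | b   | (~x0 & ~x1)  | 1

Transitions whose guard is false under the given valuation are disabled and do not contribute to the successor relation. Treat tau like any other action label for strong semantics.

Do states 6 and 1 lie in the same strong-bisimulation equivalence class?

Refine partition for ~:
  π0 = {{0,1,2,3,4,5,6,7}}
  π1 = {{0},{1},{2,3,4,5},{6},{7}}
stable after 2 split(s): 5 block(s)
[6]={6}  [1]={1}

Answer: NOT BISIMILAR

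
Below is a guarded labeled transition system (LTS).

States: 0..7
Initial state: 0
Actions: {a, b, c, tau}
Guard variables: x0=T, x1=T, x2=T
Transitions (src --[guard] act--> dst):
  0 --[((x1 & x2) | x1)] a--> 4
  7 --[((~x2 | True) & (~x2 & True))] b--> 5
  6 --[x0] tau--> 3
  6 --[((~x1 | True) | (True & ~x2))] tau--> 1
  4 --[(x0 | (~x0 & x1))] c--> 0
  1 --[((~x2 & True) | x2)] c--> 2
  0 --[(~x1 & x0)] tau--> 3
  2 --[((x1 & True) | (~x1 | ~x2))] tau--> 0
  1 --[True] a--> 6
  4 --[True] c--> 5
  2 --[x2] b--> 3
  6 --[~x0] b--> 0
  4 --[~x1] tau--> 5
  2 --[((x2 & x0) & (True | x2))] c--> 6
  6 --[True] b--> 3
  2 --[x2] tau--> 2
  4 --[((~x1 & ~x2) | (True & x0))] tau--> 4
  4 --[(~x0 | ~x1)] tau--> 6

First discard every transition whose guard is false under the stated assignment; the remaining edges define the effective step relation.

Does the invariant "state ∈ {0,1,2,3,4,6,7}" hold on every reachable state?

Answer: INVARIANT VIOLATED at state 5

Analysis:
Safe = {0,1,2,3,4,6,7}
Reachable = {0,4,5}
  0: ✓
  4: ✓
  5: ✗ unsafe
counterexample path to 5: a·c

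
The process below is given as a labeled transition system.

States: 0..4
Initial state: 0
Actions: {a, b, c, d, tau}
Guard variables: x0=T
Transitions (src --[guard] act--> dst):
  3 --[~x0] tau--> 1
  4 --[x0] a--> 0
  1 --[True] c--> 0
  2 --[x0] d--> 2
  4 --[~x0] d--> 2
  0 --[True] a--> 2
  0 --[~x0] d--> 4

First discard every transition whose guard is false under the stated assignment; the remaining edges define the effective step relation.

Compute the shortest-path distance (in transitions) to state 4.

BFS to 4:
  Layer 0: {0}
  Layer 1: {2}
4 never appears.

Answer: UNREACHABLE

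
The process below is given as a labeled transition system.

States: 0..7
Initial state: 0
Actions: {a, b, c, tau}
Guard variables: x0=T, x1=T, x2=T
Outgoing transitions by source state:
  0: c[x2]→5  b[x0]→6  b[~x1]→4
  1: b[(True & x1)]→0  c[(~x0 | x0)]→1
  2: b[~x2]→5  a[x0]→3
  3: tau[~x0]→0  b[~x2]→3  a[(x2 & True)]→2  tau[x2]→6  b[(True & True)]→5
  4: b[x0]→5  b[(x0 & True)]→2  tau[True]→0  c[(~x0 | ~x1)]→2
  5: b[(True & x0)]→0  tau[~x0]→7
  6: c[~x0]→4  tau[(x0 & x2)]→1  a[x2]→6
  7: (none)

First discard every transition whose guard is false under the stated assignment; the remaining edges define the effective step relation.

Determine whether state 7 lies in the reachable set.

Answer: UNREACHABLE

Trace:
14 transition(s) survive guard evaluation.
Layer 0: {0}
Layer 1: {5,6}  now seen {0,5,6}
Layer 2: {1}  now seen {0,1,5,6}
Reach set: {0,1,5,6}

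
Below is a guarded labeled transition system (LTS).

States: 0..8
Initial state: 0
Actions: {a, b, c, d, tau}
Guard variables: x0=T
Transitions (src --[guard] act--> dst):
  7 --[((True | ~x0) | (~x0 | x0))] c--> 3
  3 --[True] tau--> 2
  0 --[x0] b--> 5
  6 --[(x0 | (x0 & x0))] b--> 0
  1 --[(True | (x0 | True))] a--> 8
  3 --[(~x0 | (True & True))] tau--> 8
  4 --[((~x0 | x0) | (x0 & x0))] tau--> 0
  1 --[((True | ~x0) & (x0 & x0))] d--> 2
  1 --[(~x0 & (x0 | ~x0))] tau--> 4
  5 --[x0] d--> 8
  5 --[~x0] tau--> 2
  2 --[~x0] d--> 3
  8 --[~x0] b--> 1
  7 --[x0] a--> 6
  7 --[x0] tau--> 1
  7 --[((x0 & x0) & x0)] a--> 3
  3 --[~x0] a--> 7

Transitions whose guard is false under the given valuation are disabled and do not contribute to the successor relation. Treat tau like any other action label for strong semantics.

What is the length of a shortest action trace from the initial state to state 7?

Answer: UNREACHABLE

Analysis:
BFS to 7:
  depth 0: {0}
  depth 1: {5}
  depth 2: {8}
7 never appears.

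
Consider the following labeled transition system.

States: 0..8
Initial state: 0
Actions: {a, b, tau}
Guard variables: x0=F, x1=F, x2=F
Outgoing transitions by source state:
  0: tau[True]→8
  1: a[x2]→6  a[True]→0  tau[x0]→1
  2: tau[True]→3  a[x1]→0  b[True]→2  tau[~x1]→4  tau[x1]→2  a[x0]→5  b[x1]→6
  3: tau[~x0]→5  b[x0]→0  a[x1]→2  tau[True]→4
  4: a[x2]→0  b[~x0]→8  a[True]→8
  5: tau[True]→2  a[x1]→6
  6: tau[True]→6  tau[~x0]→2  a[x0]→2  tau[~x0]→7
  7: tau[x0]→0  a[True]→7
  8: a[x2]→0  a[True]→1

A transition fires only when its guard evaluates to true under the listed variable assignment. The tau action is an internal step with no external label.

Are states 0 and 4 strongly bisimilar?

Bisimulation quotient by refinement:
  π0 = {{0,1,2,3,4,5,6,7,8}}
  π1 = {{0,3,5,6},{1,7,8},{2},{4}}
  π2 = {{0},{1},{2},{3},{4},{5},{6},{7,8}}
  π3 = {{0},{1},{2},{3},{4},{5},{6},{7},{8}}
stable after 4 split(s): 9 block(s)
0∈{0}, 4∈{4}

Answer: NOT BISIMILAR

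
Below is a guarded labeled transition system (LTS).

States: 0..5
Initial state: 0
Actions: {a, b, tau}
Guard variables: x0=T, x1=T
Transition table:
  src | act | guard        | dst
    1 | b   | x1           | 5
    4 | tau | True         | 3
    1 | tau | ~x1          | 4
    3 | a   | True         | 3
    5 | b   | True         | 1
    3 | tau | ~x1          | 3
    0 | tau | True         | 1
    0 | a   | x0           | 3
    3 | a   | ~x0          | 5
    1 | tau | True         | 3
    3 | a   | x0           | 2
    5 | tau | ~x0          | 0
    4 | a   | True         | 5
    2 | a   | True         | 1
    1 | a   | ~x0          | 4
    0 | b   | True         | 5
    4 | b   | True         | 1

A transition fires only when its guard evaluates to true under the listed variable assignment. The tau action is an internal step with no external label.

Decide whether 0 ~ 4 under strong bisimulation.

Answer: NOT BISIMILAR

Trace:
Refine partition for ~:
  π0 = {{0,1,2,3,4,5}}
  π1 = {{0,4},{1},{2,3},{5}}
  π2 = {{0},{1},{2},{3},{4},{5}}
stable after 3 split(s): 6 block(s)
0∈{0}, 4∈{4}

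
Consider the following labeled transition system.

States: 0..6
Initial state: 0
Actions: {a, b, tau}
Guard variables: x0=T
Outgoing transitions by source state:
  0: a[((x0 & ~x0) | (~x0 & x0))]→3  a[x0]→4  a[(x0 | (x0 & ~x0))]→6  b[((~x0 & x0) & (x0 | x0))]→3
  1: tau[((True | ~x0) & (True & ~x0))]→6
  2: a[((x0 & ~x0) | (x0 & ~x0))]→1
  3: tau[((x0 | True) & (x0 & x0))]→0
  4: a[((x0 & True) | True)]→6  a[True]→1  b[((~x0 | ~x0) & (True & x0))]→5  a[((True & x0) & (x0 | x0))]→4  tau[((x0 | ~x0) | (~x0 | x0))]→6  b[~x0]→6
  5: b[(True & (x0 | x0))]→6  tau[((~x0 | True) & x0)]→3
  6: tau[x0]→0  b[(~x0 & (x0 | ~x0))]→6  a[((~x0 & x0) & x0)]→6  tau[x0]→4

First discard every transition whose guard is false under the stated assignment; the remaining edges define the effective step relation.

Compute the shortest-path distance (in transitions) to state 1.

BFS to 1:
  depth 0: {0}
  depth 1: {4,6}
  depth 2: {1}
first hit 1 at d=2 via a·a

Answer: 2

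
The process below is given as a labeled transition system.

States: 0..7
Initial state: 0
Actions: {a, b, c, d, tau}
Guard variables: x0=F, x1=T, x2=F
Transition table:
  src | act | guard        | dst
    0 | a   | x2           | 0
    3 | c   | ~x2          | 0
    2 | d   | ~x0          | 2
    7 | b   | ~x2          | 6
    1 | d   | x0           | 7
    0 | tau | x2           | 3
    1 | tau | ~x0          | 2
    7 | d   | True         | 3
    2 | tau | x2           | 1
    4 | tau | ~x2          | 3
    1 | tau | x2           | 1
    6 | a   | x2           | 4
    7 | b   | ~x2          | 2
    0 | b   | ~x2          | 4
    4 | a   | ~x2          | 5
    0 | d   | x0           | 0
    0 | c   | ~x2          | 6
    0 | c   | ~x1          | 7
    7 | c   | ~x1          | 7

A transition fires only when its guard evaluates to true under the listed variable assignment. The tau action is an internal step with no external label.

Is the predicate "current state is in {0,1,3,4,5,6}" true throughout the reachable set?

Answer: INVARIANT HOLDS

Trace:
Safe = {0,1,3,4,5,6}
Reach set: {0,3,4,5,6}
  0: safe
  3: safe
  4: safe
  5: safe
  6: safe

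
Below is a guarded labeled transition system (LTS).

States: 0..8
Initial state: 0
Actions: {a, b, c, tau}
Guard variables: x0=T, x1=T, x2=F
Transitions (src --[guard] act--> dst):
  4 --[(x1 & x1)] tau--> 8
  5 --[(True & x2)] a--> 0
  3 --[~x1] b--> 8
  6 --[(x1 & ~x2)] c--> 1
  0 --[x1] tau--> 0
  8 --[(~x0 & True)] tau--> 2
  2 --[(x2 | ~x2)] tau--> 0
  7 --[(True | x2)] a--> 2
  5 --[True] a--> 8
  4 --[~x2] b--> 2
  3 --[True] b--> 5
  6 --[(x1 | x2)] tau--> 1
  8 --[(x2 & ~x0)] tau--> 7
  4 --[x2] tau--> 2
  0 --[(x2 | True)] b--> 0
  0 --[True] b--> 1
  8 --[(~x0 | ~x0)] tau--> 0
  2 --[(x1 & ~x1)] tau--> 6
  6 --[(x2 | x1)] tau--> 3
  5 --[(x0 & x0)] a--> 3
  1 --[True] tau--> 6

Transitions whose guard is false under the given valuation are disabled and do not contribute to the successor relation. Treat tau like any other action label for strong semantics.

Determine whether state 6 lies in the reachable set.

Guard filter leaves 14 enabled edge(s).
L0 = {0}
L1 = {1}  total {0,1}
L2 = {6}  total {0,1,6}
L3 = {3}  total {0,1,3,6}
L4 = {5}  total {0,1,3,5,6}
L5 = {8}  total {0,1,3,5,6,8}
R = {0,1,3,5,6,8}
witness 6: b·tau

Answer: REACHABLE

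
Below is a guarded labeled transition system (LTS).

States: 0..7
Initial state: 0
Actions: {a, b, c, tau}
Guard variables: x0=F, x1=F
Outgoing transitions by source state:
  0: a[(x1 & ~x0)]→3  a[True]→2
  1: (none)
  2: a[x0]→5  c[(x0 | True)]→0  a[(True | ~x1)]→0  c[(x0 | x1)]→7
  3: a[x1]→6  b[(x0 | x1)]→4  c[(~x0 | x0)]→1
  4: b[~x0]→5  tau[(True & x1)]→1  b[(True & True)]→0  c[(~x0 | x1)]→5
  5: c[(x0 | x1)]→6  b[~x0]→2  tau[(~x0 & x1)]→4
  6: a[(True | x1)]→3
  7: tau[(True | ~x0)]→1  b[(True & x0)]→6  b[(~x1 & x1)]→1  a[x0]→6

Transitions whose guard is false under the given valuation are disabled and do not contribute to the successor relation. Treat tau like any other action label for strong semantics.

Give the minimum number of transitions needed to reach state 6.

Answer: UNREACHABLE

Analysis:
Layered search for 6:
  L0 = {0}
  L1 = {2}
6 never appears.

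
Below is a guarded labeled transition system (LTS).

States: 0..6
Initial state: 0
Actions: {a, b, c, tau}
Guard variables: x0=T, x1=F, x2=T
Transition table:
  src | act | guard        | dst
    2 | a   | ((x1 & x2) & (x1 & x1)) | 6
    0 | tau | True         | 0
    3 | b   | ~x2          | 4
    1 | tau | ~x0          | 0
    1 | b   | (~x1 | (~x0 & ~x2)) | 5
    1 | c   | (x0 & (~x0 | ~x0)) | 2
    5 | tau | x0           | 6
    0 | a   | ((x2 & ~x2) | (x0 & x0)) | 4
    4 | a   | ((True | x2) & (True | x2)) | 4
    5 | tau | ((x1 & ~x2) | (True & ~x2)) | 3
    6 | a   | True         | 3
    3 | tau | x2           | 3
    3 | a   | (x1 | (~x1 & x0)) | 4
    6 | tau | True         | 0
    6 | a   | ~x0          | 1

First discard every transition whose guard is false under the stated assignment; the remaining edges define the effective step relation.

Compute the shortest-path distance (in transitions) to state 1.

Layered search for 1:
  Layer 0: {0}
  Layer 1: {4}
1 never appears.

Answer: UNREACHABLE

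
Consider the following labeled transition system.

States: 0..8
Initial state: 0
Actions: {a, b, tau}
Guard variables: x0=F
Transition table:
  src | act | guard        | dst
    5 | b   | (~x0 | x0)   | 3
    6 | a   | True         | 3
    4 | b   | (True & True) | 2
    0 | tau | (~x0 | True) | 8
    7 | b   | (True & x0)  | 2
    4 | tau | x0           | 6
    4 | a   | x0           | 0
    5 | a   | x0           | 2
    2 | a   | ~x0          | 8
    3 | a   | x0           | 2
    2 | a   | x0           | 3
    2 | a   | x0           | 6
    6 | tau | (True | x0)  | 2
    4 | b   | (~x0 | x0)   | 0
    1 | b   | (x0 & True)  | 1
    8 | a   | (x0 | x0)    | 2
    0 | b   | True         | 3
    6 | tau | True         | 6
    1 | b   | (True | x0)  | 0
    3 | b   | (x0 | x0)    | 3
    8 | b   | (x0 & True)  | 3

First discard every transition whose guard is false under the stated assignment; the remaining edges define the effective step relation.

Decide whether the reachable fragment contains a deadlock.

Reach set: {0,3,8}
  0: b→3  tau→8  [2 out]
  3: ∅  [STUCK]
  8: ∅  [STUCK]
trace reaching 3: b

Answer: DEADLOCK at state 3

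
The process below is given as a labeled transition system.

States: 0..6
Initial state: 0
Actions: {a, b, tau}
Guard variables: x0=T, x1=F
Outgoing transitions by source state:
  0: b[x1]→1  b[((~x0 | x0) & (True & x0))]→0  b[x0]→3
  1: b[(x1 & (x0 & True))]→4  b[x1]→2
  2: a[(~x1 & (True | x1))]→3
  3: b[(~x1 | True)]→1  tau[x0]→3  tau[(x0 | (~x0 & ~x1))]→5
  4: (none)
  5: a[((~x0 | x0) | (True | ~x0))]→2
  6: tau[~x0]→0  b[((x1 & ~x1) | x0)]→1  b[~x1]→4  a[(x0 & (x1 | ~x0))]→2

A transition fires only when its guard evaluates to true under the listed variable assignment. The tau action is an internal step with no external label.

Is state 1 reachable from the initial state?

Answer: REACHABLE

Analysis:
Guard filter leaves 9 enabled edge(s).
depth 0: {0}
depth 1: {3}  now seen {0,3}
depth 2: {1,5}  now seen {0,1,3,5}
depth 3: {2}  now seen {0,1,2,3,5}
Reachable = {0,1,2,3,5}
Path to 1: b·b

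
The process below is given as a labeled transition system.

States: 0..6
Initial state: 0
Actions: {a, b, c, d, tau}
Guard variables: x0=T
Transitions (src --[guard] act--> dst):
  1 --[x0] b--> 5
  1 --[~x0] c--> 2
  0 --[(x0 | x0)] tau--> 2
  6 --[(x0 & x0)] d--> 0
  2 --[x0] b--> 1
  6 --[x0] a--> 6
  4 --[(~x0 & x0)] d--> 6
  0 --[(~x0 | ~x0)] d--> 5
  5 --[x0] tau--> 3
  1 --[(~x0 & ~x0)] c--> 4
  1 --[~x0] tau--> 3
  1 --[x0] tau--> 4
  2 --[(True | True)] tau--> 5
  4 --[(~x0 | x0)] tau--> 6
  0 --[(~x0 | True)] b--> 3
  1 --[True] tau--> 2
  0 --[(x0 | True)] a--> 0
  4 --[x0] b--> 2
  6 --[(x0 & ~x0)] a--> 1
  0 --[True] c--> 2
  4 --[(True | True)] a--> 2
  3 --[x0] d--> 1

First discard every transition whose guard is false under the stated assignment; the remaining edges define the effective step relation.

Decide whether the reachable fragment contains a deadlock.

Reachable = {0,1,2,3,4,5,6}
  0: a→0  b→3  c→2  tau→2  [deg 4]
  1: b→5  tau→2  tau→4  [deg 3]
  2: b→1  tau→5  [deg 2]
  3: d→1  [deg 1]
  4: a→2  b→2  tau→6  [deg 3]
  5: tau→3  [deg 1]
  6: a→6  d→0  [deg 2]

Answer: DEADLOCK-FREE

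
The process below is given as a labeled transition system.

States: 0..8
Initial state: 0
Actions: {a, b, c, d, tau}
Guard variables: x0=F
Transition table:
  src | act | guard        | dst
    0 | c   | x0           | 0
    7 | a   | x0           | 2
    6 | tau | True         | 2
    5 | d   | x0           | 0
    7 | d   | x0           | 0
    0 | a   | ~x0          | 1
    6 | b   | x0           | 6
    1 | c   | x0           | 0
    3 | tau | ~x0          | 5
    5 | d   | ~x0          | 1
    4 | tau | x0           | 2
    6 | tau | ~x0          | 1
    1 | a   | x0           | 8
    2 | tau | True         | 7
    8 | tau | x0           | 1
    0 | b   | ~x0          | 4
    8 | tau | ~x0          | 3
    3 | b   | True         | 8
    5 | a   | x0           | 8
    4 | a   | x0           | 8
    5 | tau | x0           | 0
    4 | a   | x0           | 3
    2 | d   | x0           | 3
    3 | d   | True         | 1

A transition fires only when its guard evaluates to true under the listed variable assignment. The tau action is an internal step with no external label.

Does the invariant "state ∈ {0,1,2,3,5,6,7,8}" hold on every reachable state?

Answer: INVARIANT VIOLATED at state 4

Working:
Allowed set {0,1,2,3,5,6,7,8}
R = {0,1,4}
  0: ✓
  1: ✓
  4: ✗ unsafe
counterexample path to 4: b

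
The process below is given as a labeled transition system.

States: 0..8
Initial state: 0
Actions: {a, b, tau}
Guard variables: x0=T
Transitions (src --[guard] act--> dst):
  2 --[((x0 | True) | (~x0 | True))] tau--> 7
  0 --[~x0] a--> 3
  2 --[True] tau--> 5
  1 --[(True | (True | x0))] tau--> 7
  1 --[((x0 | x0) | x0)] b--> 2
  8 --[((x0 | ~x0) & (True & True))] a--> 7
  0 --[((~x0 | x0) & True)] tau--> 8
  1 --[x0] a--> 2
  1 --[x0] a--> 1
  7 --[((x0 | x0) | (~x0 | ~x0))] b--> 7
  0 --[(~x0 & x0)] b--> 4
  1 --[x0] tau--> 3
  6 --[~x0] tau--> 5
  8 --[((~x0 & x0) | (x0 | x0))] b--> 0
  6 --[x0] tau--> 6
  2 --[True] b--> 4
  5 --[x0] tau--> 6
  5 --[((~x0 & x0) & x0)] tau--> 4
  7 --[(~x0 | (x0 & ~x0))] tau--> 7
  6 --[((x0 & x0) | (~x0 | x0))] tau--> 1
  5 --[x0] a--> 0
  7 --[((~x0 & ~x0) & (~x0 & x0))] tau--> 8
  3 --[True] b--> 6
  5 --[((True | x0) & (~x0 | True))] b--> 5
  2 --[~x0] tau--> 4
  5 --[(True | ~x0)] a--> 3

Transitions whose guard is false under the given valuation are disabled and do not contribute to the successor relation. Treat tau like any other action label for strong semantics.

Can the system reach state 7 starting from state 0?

After dropping false guards: 19 live edges.
L0 = {0}
L1 = {8}  cumulative {0,8}
L2 = {7}  cumulative {0,7,8}
Reachable = {0,7,8}
witness 7: tau·a

Answer: REACHABLE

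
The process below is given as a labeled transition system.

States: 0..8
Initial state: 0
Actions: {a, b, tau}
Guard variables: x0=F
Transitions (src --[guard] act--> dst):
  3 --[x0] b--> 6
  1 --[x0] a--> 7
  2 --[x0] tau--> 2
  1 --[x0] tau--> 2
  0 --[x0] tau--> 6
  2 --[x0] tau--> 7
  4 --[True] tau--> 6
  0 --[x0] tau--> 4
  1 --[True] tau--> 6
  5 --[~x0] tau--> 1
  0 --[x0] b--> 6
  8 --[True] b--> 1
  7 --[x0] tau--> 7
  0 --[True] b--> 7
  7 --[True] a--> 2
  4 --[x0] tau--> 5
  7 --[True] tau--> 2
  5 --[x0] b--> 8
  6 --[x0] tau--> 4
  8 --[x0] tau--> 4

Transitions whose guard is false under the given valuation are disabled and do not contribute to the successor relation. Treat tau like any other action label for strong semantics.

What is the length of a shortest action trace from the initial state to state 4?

Answer: UNREACHABLE

Analysis:
Layered search for 4:
  Layer 0: {0}
  Layer 1: {7}
  Layer 2: {2}
4 never appears.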